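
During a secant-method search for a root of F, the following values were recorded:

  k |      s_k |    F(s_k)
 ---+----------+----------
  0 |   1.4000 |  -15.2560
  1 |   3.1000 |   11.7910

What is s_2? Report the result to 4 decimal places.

2.3589

s_2 = 3.1000 − 11.7910·(3.1000 − 1.4000) / (11.7910 − (-15.2560))
   = 3.1000 − (20.044700)/(27.047000) = 2.358894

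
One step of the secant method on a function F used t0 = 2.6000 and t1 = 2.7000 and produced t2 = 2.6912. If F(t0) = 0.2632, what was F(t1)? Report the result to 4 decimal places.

-0.0254

The secant line through (2.6000, 0.2632) and (2.7000, F(t1)) crosses zero at t2 = 2.6912.
So (2.6000, 0.2632), (2.7000, F(t1)), (2.6912, 0) are collinear:
F(t1) = 0.2632 · (2.7000 − 2.6912) / (2.6000 − 2.6912) = 0.2632 · (0.008800)/(-0.091200) = -0.025396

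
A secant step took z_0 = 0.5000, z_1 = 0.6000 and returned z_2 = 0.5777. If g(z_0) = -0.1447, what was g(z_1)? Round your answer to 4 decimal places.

The secant line through (0.5000, -0.1447) and (0.6000, g(z_1)) crosses zero at z_2 = 0.5777.
So (0.5000, -0.1447), (0.6000, g(z_1)), (0.5777, 0) are collinear:
g(z_1) = -0.1447 · (0.6000 − 0.5777) / (0.5000 − 0.5777) = -0.1447 · (0.022300)/(-0.077700) = 0.041529

0.0415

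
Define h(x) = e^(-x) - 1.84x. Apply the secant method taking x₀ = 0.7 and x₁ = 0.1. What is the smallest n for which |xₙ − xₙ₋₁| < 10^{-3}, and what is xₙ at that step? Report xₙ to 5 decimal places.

n = 4, xₙ = 0.37393

h(0.7) = -0.7914147, h(0.1) = 0.7208374
x₂ = 0.1000000 − 0.7208374·(-0.6000000)/(1.5122521) = 0.3859989;  |Δ| = 0.2859989
h(0.3859989) = -0.0304667
x₃ = 0.3859989 − (-0.0304667)·(0.2859989)/(-0.7513041) = 0.3744011;  |Δ| = 0.0115978
h(0.3744011) = -0.0011971
x₄ = 0.3744011 − (-0.0011971)·(-0.0115978)/(0.0292696) = 0.3739268;  |Δ| = 0.0004743
|x₄ − x₃| = 0.0004743 < 10^{-3}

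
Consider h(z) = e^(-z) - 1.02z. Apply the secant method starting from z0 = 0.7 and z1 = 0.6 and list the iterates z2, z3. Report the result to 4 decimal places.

h(0.7) = -0.217415, h(0.6) = -0.063188
z2 = 0.600000 − (-0.063188)·(0.600000 − 0.700000) / (-0.063188 − (-0.217415)) = 0.600000 − (0.006319)/(0.154226) = 0.559029
h(0.559029) = 0.001555
z3 = 0.559029 − 0.001555·(0.559029 − 0.600000) / (0.001555 − (-0.063188)) = 0.559029 − (-0.000064)/(0.064743) = 0.560013

0.5590, 0.5600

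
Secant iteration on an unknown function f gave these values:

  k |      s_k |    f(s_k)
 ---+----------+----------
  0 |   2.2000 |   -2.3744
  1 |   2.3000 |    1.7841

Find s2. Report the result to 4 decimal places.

2.2571

s2 = 2.3000 − 1.7841·(2.3000 − 2.2000) / (1.7841 − (-2.3744))
   = 2.3000 − (0.178410)/(4.158500) = 2.257098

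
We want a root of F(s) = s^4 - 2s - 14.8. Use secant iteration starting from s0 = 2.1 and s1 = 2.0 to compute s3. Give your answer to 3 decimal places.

2.087

F(2.1) = 0.44810, F(2.0) = -2.80000
s2 = 2.00000 − (-2.80000)·(2.00000 − 2.10000) / (-2.80000 − 0.44810) = 2.00000 − (0.28000)/(-3.24810) = 2.08620
F(2.08620) = -0.03034
s3 = 2.08620 − (-0.03034)·(2.08620 − 2.00000) / (-0.03034 − (-2.80000)) = 2.08620 − (-0.00262)/(2.76966) = 2.08715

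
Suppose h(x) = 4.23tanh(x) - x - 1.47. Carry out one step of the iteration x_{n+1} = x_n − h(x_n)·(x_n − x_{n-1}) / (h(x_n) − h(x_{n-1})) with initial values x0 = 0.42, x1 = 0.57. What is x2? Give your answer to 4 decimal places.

0.5102

h(0.42) = -0.210984, h(0.57) = 0.139970
x2 = 0.570000 − 0.139970·(0.570000 − 0.420000) / (0.139970 − (-0.210984)) = 0.570000 − (0.020995)/(0.350954) = 0.510176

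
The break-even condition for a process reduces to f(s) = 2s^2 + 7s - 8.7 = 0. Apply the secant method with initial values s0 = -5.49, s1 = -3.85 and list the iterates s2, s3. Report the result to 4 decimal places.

f(-5.49) = 13.150200, f(-3.85) = -6.005000
s2 = -3.850000 − (-6.005000)·(-3.850000 − (-5.490000)) / (-6.005000 − 13.150200) = -3.850000 − (-9.848200)/(-19.155200) = -4.364127
f(-4.364127) = -1.157683
s3 = -4.364127 − (-1.157683)·(-4.364127 − (-3.850000)) / (-1.157683 − (-6.005000)) = -4.364127 − (0.595196)/(4.847317) = -4.486915

-4.3641, -4.4869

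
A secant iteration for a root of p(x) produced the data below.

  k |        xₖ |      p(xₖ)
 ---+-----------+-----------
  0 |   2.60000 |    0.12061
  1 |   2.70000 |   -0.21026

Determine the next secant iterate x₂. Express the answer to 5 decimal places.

x₂ = 2.70000 − (-0.21026)·(2.70000 − 2.60000) / (-0.21026 − 0.12061)
   = 2.70000 − (-0.0210260)/(-0.3308700) = 2.6364524

2.63645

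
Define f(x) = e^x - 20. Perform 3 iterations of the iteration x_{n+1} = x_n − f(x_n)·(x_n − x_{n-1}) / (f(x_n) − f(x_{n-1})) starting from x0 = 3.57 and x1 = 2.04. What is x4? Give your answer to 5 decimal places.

2.97254

f(3.57) = 15.5165932, f(2.04) = -12.3093908
x2 = 2.0400000 − (-12.3093908)·(2.0400000 − 3.5700000) / (-12.3093908 − 15.5165932) = 2.0400000 − (18.8333679)/(-27.8259840) = 2.7168267
f(2.7168267) = -4.8677736
x3 = 2.7168267 − (-4.8677736)·(2.7168267 − 2.0400000) / (-4.8677736 − (-12.3093908)) = 2.7168267 − (-3.2946390)/(7.4416172) = 3.1595583
f(3.1595583) = 3.5601861
x4 = 3.1595583 − 3.5601861·(3.1595583 − 2.7168267) / (3.5601861 − (-4.8677736)) = 3.1595583 − (1.5762068)/(8.4279597) = 2.9725371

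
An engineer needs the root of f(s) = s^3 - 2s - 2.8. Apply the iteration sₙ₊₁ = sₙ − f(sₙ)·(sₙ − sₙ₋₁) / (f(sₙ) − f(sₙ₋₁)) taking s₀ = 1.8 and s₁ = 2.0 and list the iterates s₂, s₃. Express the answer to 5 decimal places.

f(1.8) = -0.5680000, f(2.0) = 1.2000000
s₂ = 2.0000000 − 1.2000000·(2.0000000 − 1.8000000) / (1.2000000 − (-0.5680000)) = 2.0000000 − (0.2400000)/(1.7680000) = 1.8642534
f(1.8642534) = -0.0494046
s₃ = 1.8642534 − (-0.0494046)·(1.8642534 − 2.0000000) / (-0.0494046 − 1.2000000) = 1.8642534 − (0.0067065)/(-1.2494046) = 1.8696212

1.86425, 1.86962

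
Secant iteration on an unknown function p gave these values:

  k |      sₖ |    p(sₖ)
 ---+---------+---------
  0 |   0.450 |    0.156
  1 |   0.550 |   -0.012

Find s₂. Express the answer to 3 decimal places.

0.543

s₂ = 0.550 − (-0.012)·(0.550 − 0.450) / (-0.012 − 0.156)
   = 0.550 − (-0.00120)/(-0.16800) = 0.54286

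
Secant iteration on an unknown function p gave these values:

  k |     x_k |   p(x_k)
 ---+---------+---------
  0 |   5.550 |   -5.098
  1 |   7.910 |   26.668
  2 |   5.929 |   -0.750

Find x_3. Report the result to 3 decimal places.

x_3 = 5.929 − (-0.750)·(5.929 − 7.910) / (-0.750 − 26.668)
   = 5.929 − (1.48575)/(-27.41800) = 5.98319

5.983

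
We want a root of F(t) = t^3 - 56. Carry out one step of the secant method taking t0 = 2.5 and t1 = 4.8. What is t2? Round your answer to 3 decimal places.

F(2.5) = -40.37500, F(4.8) = 54.59200
t2 = 4.80000 − 54.59200·(4.80000 − 2.50000) / (54.59200 − (-40.37500)) = 4.80000 − (125.56160)/(94.96700) = 3.47784

3.478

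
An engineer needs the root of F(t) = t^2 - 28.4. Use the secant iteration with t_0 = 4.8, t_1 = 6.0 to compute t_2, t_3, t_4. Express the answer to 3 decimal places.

F(4.8) = -5.36000, F(6.0) = 7.60000
t_2 = 6.00000 − 7.60000·(6.00000 − 4.80000) / (7.60000 − (-5.36000)) = 6.00000 − (9.12000)/(12.96000) = 5.29630
F(5.29630) = -0.34925
t_3 = 5.29630 − (-0.34925)·(5.29630 − 6.00000) / (-0.34925 − 7.60000) = 5.29630 − (0.24577)/(-7.94925) = 5.32721
F(5.32721) = -0.02080
t_4 = 5.32721 − (-0.02080)·(5.32721 − 5.29630) / (-0.02080 − (-0.34925)) = 5.32721 − (-0.00064)/(0.32845) = 5.32917

5.296, 5.327, 5.329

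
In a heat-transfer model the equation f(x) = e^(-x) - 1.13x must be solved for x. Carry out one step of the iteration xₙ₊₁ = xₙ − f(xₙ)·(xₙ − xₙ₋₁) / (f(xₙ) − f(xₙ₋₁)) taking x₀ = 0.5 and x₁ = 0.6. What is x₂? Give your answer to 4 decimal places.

f(0.5) = 0.041531, f(0.6) = -0.129188
x₂ = 0.600000 − (-0.129188)·(0.600000 − 0.500000) / (-0.129188 − 0.041531) = 0.600000 − (-0.012919)/(-0.170719) = 0.524327

0.5243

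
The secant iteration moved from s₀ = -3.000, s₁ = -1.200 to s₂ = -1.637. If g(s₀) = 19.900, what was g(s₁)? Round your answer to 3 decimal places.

-6.380

The secant line through (-3.000, 19.900) and (-1.200, g(s₁)) crosses zero at s₂ = -1.637.
So (-3.000, 19.900), (-1.200, g(s₁)), (-1.637, 0) are collinear:
g(s₁) = 19.900 · (-1.200 − (-1.637)) / (-3.000 − (-1.637)) = 19.900 · (0.43700)/(-1.36300) = -6.38026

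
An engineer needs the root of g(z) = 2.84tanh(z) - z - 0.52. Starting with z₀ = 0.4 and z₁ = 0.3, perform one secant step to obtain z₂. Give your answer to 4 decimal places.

0.2952

g(0.4) = 0.159055, g(0.3) = 0.007328
z₂ = 0.300000 − 0.007328·(0.300000 − 0.400000) / (0.007328 − 0.159055) = 0.300000 − (-0.000733)/(-0.151727) = 0.295170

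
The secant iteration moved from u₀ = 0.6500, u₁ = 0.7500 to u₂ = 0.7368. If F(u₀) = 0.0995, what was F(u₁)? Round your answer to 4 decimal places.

The secant line through (0.6500, 0.0995) and (0.7500, F(u₁)) crosses zero at u₂ = 0.7368.
So (0.6500, 0.0995), (0.7500, F(u₁)), (0.7368, 0) are collinear:
F(u₁) = 0.0995 · (0.7500 − 0.7368) / (0.6500 − 0.7368) = 0.0995 · (0.013200)/(-0.086800) = -0.015131

-0.0151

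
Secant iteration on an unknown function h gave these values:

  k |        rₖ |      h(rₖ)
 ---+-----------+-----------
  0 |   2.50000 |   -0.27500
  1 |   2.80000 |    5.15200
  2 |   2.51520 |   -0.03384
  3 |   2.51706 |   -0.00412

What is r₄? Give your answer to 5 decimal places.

2.51732

r₄ = 2.51706 − (-0.00412)·(2.51706 − 2.51520) / (-0.00412 − (-0.03384))
   = 2.51706 − (-0.0000077)/(0.0297200) = 2.5173178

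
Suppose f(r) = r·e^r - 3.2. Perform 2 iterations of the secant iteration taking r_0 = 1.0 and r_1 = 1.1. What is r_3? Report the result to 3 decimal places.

f(1.0) = -0.48172, f(1.1) = 0.10458
r_2 = 1.10000 − 0.10458·(1.10000 − 1.00000) / (0.10458 − (-0.48172)) = 1.10000 − (0.01046)/(0.58630) = 1.08216
f(1.08216) = -0.00648
r_3 = 1.08216 − (-0.00648)·(1.08216 − 1.10000) / (-0.00648 − 0.10458) = 1.08216 − (0.00012)/(-0.11106) = 1.08320

1.083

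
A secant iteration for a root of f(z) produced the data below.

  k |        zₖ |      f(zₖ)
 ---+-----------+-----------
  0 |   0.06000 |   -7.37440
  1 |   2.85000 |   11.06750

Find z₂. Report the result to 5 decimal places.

1.17564

z₂ = 2.85000 − 11.06750·(2.85000 − 0.06000) / (11.06750 − (-7.37440))
   = 2.85000 − (30.8783250)/(18.4419000) = 1.1756430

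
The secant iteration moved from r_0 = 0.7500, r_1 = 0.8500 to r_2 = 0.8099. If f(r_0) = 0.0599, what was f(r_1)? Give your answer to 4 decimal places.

-0.0401

The secant line through (0.7500, 0.0599) and (0.8500, f(r_1)) crosses zero at r_2 = 0.8099.
So (0.7500, 0.0599), (0.8500, f(r_1)), (0.8099, 0) are collinear:
f(r_1) = 0.0599 · (0.8500 − 0.8099) / (0.7500 − 0.8099) = 0.0599 · (0.040100)/(-0.059900) = -0.040100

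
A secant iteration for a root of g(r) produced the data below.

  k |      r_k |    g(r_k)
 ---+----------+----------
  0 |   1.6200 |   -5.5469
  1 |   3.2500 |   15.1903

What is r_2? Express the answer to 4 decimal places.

r_2 = 3.2500 − 15.1903·(3.2500 − 1.6200) / (15.1903 − (-5.5469))
   = 3.2500 − (24.760189)/(20.737200) = 2.056001

2.0560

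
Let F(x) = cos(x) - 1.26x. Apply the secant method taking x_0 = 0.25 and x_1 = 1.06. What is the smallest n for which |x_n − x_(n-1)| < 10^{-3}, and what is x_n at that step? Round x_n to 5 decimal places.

F(0.25) = 0.6539124, F(1.06) = -0.8467279
x_2 = 1.0600000 − (-0.8467279)·(0.8100000)/(-1.5006403) = 0.6029620;  |Δ| = 0.4570380
F(0.6029620) = 0.0639273
x_3 = 0.6029620 − 0.0639273·(-0.4570380)/(0.9106553) = 0.6350458;  |Δ| = 0.0320837
F(0.6350458) = 0.0048869
x_4 = 0.6350458 − 0.0048869·(0.0320837)/(-0.0590405) = 0.6377014;  |Δ| = 0.0026556
F(0.6377014) = -0.0000374
x_5 = 0.6377014 − (-0.0000374)·(0.0026556)/(-0.0049243) = 0.6376812;  |Δ| = 0.0000202
|x_5 − x_4| = 0.0000202 < 10^{-3}

n = 5, x_n = 0.63768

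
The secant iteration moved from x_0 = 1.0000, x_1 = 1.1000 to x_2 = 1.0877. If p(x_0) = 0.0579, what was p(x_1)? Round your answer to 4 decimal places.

The secant line through (1.0000, 0.0579) and (1.1000, p(x_1)) crosses zero at x_2 = 1.0877.
So (1.0000, 0.0579), (1.1000, p(x_1)), (1.0877, 0) are collinear:
p(x_1) = 0.0579 · (1.1000 − 1.0877) / (1.0000 − 1.0877) = 0.0579 · (0.012300)/(-0.087700) = -0.008121

-0.0081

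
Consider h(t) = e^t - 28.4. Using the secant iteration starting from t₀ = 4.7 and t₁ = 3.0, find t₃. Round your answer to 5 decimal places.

h(4.7) = 81.5471725, h(3.0) = -8.3144631
t₂ = 3.0000000 − (-8.3144631)·(3.0000000 − 4.7000000) / (-8.3144631 − 81.5471725) = 3.0000000 − (14.1345872)/(-89.8616355) = 3.1572928
h(3.1572928) = -4.8931284
t₃ = 3.1572928 − (-4.8931284)·(3.1572928 − 3.0000000) / (-4.8931284 − (-8.3144631)) = 3.1572928 − (-0.7696538)/(3.4213347) = 3.3822500

3.38225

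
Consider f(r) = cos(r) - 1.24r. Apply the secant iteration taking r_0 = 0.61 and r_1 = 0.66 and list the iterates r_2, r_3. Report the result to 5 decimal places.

f(0.61) = 0.0632480, f(0.66) = -0.0284078
r_2 = 0.6600000 − (-0.0284078)·(0.6600000 − 0.6100000) / (-0.0284078 − 0.0632480) = 0.6600000 − (-0.0014204)/(-0.0916558) = 0.6445030
f(0.6445030) = 0.0002147
r_3 = 0.6445030 − 0.0002147·(0.6445030 − 0.6600000) / (0.0002147 − (-0.0284078)) = 0.6445030 − (-0.0000033)/(0.0286225) = 0.6446193

0.64450, 0.64462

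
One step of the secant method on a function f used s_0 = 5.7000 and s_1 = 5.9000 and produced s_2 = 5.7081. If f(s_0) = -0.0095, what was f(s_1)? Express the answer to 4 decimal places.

0.2251

The secant line through (5.7000, -0.0095) and (5.9000, f(s_1)) crosses zero at s_2 = 5.7081.
So (5.7000, -0.0095), (5.9000, f(s_1)), (5.7081, 0) are collinear:
f(s_1) = -0.0095 · (5.9000 − 5.7081) / (5.7000 − 5.7081) = -0.0095 · (0.191900)/(-0.008100) = 0.225068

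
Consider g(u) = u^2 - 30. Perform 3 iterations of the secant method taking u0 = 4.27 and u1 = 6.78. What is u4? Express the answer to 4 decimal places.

5.4774

g(4.27) = -11.767100, g(6.78) = 15.968400
u2 = 6.780000 − 15.968400·(6.780000 − 4.270000) / (15.968400 − (-11.767100)) = 6.780000 − (40.080684)/(27.735500) = 5.334896
g(5.334896) = -1.538885
u3 = 5.334896 − (-1.538885)·(5.334896 − 6.780000) / (-1.538885 − 15.968400) = 5.334896 − (2.223850)/(-17.507285) = 5.461920
g(5.461920) = -0.167428
u4 = 5.461920 − (-0.167428)·(5.461920 − 5.334896) / (-0.167428 − (-1.538885)) = 5.461920 − (-0.021267)/(1.371457) = 5.477427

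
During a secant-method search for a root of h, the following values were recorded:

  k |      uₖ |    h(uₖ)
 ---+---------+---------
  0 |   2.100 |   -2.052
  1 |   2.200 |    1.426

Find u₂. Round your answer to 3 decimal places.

2.159

u₂ = 2.200 − 1.426·(2.200 − 2.100) / (1.426 − (-2.052))
   = 2.200 − (0.14260)/(3.47800) = 2.15900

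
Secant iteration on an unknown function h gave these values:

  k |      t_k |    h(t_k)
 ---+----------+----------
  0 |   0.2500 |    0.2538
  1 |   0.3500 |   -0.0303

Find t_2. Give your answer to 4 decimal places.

t_2 = 0.3500 − (-0.0303)·(0.3500 − 0.2500) / (-0.0303 − 0.2538)
   = 0.3500 − (-0.003030)/(-0.284100) = 0.339335

0.3393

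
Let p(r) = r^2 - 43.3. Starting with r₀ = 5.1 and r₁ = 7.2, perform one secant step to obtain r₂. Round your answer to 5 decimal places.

p(5.1) = -17.2900000, p(7.2) = 8.5400000
r₂ = 7.2000000 − 8.5400000·(7.2000000 − 5.1000000) / (8.5400000 − (-17.2900000)) = 7.2000000 − (17.9340000)/(25.8300000) = 6.5056911

6.50569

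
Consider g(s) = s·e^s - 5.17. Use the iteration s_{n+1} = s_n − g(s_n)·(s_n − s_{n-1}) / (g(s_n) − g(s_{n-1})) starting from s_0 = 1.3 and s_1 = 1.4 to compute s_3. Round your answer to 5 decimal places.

1.34578

g(1.3) = -0.3999143, g(1.4) = 0.5072800
s_2 = 1.4000000 − 0.5072800·(1.4000000 − 1.3000000) / (0.5072800 − (-0.3999143)) = 1.4000000 − (0.0507280)/(0.9071943) = 1.3440825
g(1.3440825) = -0.0158913
s_3 = 1.3440825 − (-0.0158913)·(1.3440825 − 1.4000000) / (-0.0158913 − 0.5072800) = 1.3440825 − (0.0008886)/(-0.5231712) = 1.3457810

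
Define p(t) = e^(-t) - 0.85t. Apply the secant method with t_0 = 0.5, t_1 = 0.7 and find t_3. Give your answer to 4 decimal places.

p(0.5) = 0.181531, p(0.7) = -0.098415
t_2 = 0.700000 − (-0.098415)·(0.700000 − 0.500000) / (-0.098415 − 0.181531) = 0.700000 − (-0.019683)/(-0.279945) = 0.629690
p(0.629690) = -0.002480
t_3 = 0.629690 − (-0.002480)·(0.629690 − 0.700000) / (-0.002480 − (-0.098415)) = 0.629690 − (0.000174)/(0.095935) = 0.627873

0.6279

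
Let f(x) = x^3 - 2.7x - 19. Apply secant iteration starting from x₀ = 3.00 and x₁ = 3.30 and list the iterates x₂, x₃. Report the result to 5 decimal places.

3.00369, 3.00407

f(3.00) = -0.1000000, f(3.30) = 8.0270000
x₂ = 3.3000000 − 8.0270000·(3.3000000 − 3.0000000) / (8.0270000 − (-0.1000000)) = 3.3000000 − (2.4081000)/(8.1270000) = 3.0036914
f(3.0036914) = -0.0101763
x₃ = 3.0036914 − (-0.0101763)·(3.0036914 − 3.3000000) / (-0.0101763 − 8.0270000) = 3.0036914 − (0.0030153)/(-8.0371763) = 3.0040666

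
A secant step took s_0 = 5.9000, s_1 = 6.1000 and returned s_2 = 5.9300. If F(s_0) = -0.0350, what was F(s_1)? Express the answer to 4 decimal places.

The secant line through (5.9000, -0.0350) and (6.1000, F(s_1)) crosses zero at s_2 = 5.9300.
So (5.9000, -0.0350), (6.1000, F(s_1)), (5.9300, 0) are collinear:
F(s_1) = -0.0350 · (6.1000 − 5.9300) / (5.9000 − 5.9300) = -0.0350 · (0.170000)/(-0.030000) = 0.198333

0.1983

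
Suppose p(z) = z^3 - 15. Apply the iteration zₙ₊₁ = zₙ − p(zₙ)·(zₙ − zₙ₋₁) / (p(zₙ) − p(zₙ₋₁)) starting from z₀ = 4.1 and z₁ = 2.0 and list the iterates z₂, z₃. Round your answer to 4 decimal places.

2.2413, 2.5183

p(4.1) = 53.921000, p(2.0) = -7.000000
z₂ = 2.000000 − (-7.000000)·(2.000000 − 4.100000) / (-7.000000 − 53.921000) = 2.000000 − (14.700000)/(-60.921000) = 2.241296
p(2.241296) = -3.741055
z₃ = 2.241296 − (-3.741055)·(2.241296 − 2.000000) / (-3.741055 − (-7.000000)) = 2.241296 − (-0.902702)/(3.258945) = 2.518288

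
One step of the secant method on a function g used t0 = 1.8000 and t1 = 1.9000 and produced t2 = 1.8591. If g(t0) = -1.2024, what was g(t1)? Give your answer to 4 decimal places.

0.8321

The secant line through (1.8000, -1.2024) and (1.9000, g(t1)) crosses zero at t2 = 1.8591.
So (1.8000, -1.2024), (1.9000, g(t1)), (1.8591, 0) are collinear:
g(t1) = -1.2024 · (1.9000 − 1.8591) / (1.8000 − 1.8591) = -1.2024 · (0.040900)/(-0.059100) = 0.832118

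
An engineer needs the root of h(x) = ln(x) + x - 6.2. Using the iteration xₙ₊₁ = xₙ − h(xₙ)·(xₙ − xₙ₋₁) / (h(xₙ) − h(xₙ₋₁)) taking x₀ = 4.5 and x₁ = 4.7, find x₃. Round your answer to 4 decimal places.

4.6608

h(4.5) = -0.195923, h(4.7) = 0.047563
x₂ = 4.700000 − 0.047563·(4.700000 − 4.500000) / (0.047563 − (-0.195923)) = 4.700000 − (0.009513)/(0.243485) = 4.660932
h(4.660932) = 0.000147
x₃ = 4.660932 − 0.000147·(4.660932 − 4.700000) / (0.000147 − 0.047563) = 4.660932 − (-0.000006)/(-0.047415) = 4.660811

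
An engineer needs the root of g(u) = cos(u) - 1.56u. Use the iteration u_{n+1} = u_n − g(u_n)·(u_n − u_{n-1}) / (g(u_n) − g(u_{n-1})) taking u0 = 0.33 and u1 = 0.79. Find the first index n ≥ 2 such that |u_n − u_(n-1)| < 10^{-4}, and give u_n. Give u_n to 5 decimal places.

n = 5, u_n = 0.54737

g(0.33) = 0.4312423, g(0.79) = -0.5285547
u2 = 0.7900000 − (-0.5285547)·(0.4600000)/(-0.9597970) = 0.5366807;  |Δ| = 0.2533193
g(0.5366807) = 0.0221887
u3 = 0.5366807 − 0.0221887·(-0.2533193)/(0.5507434) = 0.5468866;  |Δ| = 0.0102059
g(0.5468866) = 0.0010047
u4 = 0.5468866 − 0.0010047·(0.0102059)/(-0.0211840) = 0.5473706;  |Δ| = 0.0004840
g(0.5473706) = -0.0000022
u5 = 0.5473706 − (-0.0000022)·(0.0004840)/(-0.0010069) = 0.5473695;  |Δ| = 0.0000011
|u5 − u4| = 0.0000011 < 10^{-4}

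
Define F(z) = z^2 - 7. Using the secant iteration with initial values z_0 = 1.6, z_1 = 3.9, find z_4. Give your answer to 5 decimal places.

F(1.6) = -4.4400000, F(3.9) = 8.2100000
z_2 = 3.9000000 − 8.2100000·(3.9000000 − 1.6000000) / (8.2100000 − (-4.4400000)) = 3.9000000 − (18.8830000)/(12.6500000) = 2.4072727
F(2.4072727) = -1.2050380
z_3 = 2.4072727 − (-1.2050380)·(2.4072727 − 3.9000000) / (-1.2050380 − 8.2100000) = 2.4072727 − (1.7987931)/(-9.4150380) = 2.5983280
F(2.5983280) = -0.2486914
z_4 = 2.5983280 − (-0.2486914)·(2.5983280 − 2.4072727) / (-0.2486914 − (-1.2050380)) = 2.5983280 − (-0.0475138)/(0.9563467) = 2.6480107

2.64801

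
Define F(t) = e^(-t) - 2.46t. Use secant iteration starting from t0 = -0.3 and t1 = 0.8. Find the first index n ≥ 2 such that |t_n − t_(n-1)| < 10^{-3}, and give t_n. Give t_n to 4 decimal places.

F(-0.3) = 2.087859, F(0.8) = -1.518671
t2 = 0.800000 − (-1.518671)·(1.100000)/(-3.606530) = 0.336802;  |Δ| = 0.463198
F(0.336802) = -0.114482
t3 = 0.336802 − (-0.114482)·(-0.463198)/(1.404189) = 0.299038;  |Δ| = 0.037764
F(0.299038) = 0.005899
t4 = 0.299038 − 0.005899·(-0.037764)/(0.120381) = 0.300888;  |Δ| = 0.001850
F(0.300888) = -0.000024
t5 = 0.300888 − (-0.000024)·(0.001850)/(-0.005923) = 0.300881;  |Δ| = 0.000008
|t5 − t4| = 0.000008 < 10^{-3}

n = 5, t_n = 0.3009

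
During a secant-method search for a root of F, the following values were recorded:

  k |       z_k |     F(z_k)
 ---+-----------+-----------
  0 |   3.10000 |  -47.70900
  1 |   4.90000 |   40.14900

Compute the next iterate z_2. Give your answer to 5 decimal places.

4.07744

z_2 = 4.90000 − 40.14900·(4.90000 − 3.10000) / (40.14900 − (-47.70900))
   = 4.90000 − (72.2682000)/(87.8580000) = 4.0774431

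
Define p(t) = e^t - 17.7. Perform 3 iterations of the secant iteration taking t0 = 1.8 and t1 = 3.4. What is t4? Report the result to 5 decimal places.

2.88505

p(1.8) = -11.6503525, p(3.4) = 12.2641000
t2 = 3.4000000 − 12.2641000·(3.4000000 − 1.8000000) / (12.2641000 − (-11.6503525)) = 3.4000000 − (19.6225601)/(23.9144526) = 2.5794686
p(2.5794686) = -4.5098734
t3 = 2.5794686 − (-4.5098734)·(2.5794686 − 3.4000000) / (-4.5098734 − 12.2641000) = 2.5794686 − (3.7004929)/(-16.7739734) = 2.8000778
p(2.8000778) = -1.2540743
t4 = 2.8000778 − (-1.2540743)·(2.8000778 − 2.5794686) / (-1.2540743 − (-4.5098734)) = 2.8000778 − (-0.2766603)/(3.2557991) = 2.8850524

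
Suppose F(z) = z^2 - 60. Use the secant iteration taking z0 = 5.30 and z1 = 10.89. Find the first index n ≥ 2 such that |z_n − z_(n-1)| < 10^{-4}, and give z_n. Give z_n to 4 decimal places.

F(5.30) = -31.910000, F(10.89) = 58.592100
z2 = 10.890000 − 58.592100·(5.590000)/(90.502100) = 7.270970;  |Δ| = 3.619030
F(7.270970) = -7.132999
z3 = 7.270970 − (-7.132999)·(-3.619030)/(-65.725099) = 7.663735;  |Δ| = 0.392765
F(7.663735) = -1.267165
z4 = 7.663735 − (-1.267165)·(0.392765)/(5.865834) = 7.748582;  |Δ| = 0.084847
F(7.748582) = 0.040524
z5 = 7.748582 − 0.040524·(0.084847)/(1.307689) = 7.745953;  |Δ| = 0.002629
F(7.745953) = -0.000216
z6 = 7.745953 − (-0.000216)·(-0.002629)/(-0.040740) = 7.745967;  |Δ| = 0.000014
|z6 − z5| = 0.000014 < 10^{-4}

n = 6, z_n = 7.7460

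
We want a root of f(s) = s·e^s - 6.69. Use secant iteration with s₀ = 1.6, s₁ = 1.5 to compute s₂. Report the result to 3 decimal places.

1.497

f(1.6) = 1.23485, f(1.5) = 0.03253
s₂ = 1.50000 − 0.03253·(1.50000 − 1.60000) / (0.03253 − 1.23485) = 1.50000 − (-0.00325)/(-1.20232) = 1.49729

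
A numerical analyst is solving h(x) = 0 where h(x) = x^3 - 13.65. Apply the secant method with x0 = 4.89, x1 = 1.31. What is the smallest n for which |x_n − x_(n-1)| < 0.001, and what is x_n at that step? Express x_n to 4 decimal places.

h(4.89) = 103.280169, h(1.31) = -11.401909
x2 = 1.310000 − (-11.401909)·(-3.580000)/(-114.682078) = 1.665930;  |Δ| = 0.355930
h(1.665930) = -9.026503
x3 = 1.665930 − (-9.026503)·(0.355930)/(2.375406) = 3.018460;  |Δ| = 1.352530
h(3.018460) = 13.851497
x4 = 3.018460 − 13.851497·(1.352530)/(22.878001) = 2.199570;  |Δ| = 0.818890
h(2.199570) = -3.008238
x5 = 2.199570 − (-3.008238)·(-0.818890)/(-16.859735) = 2.345683;  |Δ| = 0.146112
h(2.345683) = -0.743521
x6 = 2.345683 − (-0.743521)·(0.146112)/(2.264717) = 2.393652;  |Δ| = 0.047970
h(2.393652) = 0.064602
x7 = 2.393652 − 0.064602·(0.047970)/(0.808123) = 2.389818;  |Δ| = 0.003835
h(2.389818) = -0.001207
x8 = 2.389818 − (-0.001207)·(-0.003835)/(-0.065808) = 2.389888;  |Δ| = 0.000070
|x8 − x7| = 0.000070 < 0.001

n = 8, x_n = 2.3899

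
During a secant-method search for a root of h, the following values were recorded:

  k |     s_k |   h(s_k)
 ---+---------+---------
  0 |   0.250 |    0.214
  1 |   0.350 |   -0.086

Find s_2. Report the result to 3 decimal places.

s_2 = 0.350 − (-0.086)·(0.350 − 0.250) / (-0.086 − 0.214)
   = 0.350 − (-0.00860)/(-0.30000) = 0.32133

0.321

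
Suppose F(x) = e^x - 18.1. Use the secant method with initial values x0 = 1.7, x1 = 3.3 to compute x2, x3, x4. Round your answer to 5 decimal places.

2.63359, 2.84461, 2.90300

F(1.7) = -12.6260526, F(3.3) = 9.0126389
x2 = 3.3000000 − 9.0126389·(3.3000000 − 1.7000000) / (9.0126389 − (-12.6260526)) = 3.3000000 − (14.4202223)/(21.6386915) = 2.6335908
F(2.6335908) = -4.1763221
x3 = 2.6335908 − (-4.1763221)·(2.6335908 − 3.3000000) / (-4.1763221 − 9.0126389) = 2.6335908 − (2.7831393)/(-13.1889610) = 2.8446112
F(2.8446112) = -0.9051280
x4 = 2.8446112 − (-0.9051280)·(2.8446112 − 2.6335908) / (-0.9051280 − (-4.1763221)) = 2.8446112 − (-0.1910004)/(3.2711940) = 2.9029998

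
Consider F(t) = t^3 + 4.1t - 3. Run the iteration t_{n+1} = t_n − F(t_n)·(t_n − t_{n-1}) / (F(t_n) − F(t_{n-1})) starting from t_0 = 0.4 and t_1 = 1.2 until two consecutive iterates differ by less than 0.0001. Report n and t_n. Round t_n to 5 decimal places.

n = 6, t_n = 0.66120

F(0.4) = -1.2960000, F(1.2) = 3.6480000
t_2 = 1.2000000 − 3.6480000·(0.8000000)/(4.9440000) = 0.6097087;  |Δ| = 0.5902913
F(0.6097087) = -0.2735382
t_3 = 0.6097087 − (-0.2735382)·(-0.5902913)/(-3.9215382) = 0.6508832;  |Δ| = 0.0411745
F(0.6508832) = -0.0556330
t_4 = 0.6508832 − (-0.0556330)·(0.0411745)/(0.2179052) = 0.6613954;  |Δ| = 0.0105122
F(0.6613954) = 0.0010443
t_5 = 0.6613954 − 0.0010443·(0.0105122)/(0.0566772) = 0.6612017;  |Δ| = 0.0001937
F(0.6612017) = -0.0000039
t_6 = 0.6612017 − (-0.0000039)·(-0.0001937)/(-0.0010482) = 0.6612024;  |Δ| = 0.0000007
|t_6 − t_5| = 0.0000007 < 0.0001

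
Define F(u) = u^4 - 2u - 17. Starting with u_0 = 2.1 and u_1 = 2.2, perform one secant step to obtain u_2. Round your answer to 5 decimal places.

2.14638

F(2.1) = -1.7519000, F(2.2) = 2.0256000
u_2 = 2.2000000 − 2.0256000·(2.2000000 − 2.1000000) / (2.0256000 − (-1.7519000)) = 2.2000000 − (0.2025600)/(3.7775000) = 2.1463772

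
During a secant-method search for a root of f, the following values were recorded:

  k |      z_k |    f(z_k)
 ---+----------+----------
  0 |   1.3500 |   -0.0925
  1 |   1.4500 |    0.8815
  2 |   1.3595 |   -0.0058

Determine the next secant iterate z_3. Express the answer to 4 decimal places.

z_3 = 1.3595 − (-0.0058)·(1.3595 − 1.4500) / (-0.0058 − 0.8815)
   = 1.3595 − (0.000525)/(-0.887300) = 1.360092

1.3601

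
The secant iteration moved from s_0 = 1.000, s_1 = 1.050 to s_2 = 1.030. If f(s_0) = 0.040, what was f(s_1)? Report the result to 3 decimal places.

The secant line through (1.000, 0.040) and (1.050, f(s_1)) crosses zero at s_2 = 1.030.
So (1.000, 0.040), (1.050, f(s_1)), (1.030, 0) are collinear:
f(s_1) = 0.040 · (1.050 − 1.030) / (1.000 − 1.030) = 0.040 · (0.02000)/(-0.03000) = -0.02667

-0.027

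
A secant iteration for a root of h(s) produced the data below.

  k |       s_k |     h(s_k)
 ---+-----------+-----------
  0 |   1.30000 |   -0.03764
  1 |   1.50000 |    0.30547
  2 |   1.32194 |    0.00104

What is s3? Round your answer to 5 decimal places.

1.32133

s3 = 1.32194 − 0.00104·(1.32194 − 1.50000) / (0.00104 − 0.30547)
   = 1.32194 − (-0.0001852)/(-0.3044300) = 1.3213317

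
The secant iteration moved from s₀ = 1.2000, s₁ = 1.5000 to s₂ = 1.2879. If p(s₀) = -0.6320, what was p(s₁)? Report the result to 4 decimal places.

1.5250

The secant line through (1.2000, -0.6320) and (1.5000, p(s₁)) crosses zero at s₂ = 1.2879.
So (1.2000, -0.6320), (1.5000, p(s₁)), (1.2879, 0) are collinear:
p(s₁) = -0.6320 · (1.5000 − 1.2879) / (1.2000 − 1.2879) = -0.6320 · (0.212100)/(-0.087900) = 1.524997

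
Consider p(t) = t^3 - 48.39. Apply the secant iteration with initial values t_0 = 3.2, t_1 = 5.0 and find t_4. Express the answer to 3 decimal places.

p(3.2) = -15.62200, p(5.0) = 76.61000
t_2 = 5.00000 − 76.61000·(5.00000 − 3.20000) / (76.61000 − (-15.62200)) = 5.00000 − (137.89800)/(92.23200) = 3.50488
p(3.50488) = -5.33545
t_3 = 3.50488 − (-5.33545)·(3.50488 − 5.00000) / (-5.33545 − 76.61000) = 3.50488 − (7.97714)/(-81.94545) = 3.60223
p(3.60223) = -1.64740
t_4 = 3.60223 − (-1.64740)·(3.60223 − 3.50488) / (-1.64740 − (-5.33545)) = 3.60223 − (-0.16037)/(3.68804) = 3.64571

3.646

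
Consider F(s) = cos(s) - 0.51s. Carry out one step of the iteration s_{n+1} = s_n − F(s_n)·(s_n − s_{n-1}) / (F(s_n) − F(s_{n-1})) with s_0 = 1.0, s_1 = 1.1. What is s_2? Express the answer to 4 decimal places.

1.0220

F(1.0) = 0.030302, F(1.1) = -0.107404
s_2 = 1.100000 − (-0.107404)·(1.100000 − 1.000000) / (-0.107404 − 0.030302) = 1.100000 − (-0.010740)/(-0.137706) = 1.022005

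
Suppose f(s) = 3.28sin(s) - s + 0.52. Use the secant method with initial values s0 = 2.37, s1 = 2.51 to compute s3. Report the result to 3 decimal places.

f(2.37) = 0.43707, f(2.51) = -0.05339
s2 = 2.51000 − (-0.05339)·(2.51000 − 2.37000) / (-0.05339 − 0.43707) = 2.51000 − (-0.00747)/(-0.49046) = 2.49476
f(2.49476) = 0.00197
s3 = 2.49476 − 0.00197·(2.49476 − 2.51000) / (0.00197 − (-0.05339)) = 2.49476 − (-0.00003)/(0.05535) = 2.49530

2.495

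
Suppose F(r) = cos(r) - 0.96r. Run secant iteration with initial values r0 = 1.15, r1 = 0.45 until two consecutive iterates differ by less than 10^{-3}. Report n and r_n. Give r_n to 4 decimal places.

n = 5, r_n = 0.7571

F(1.15) = -0.695513, F(0.45) = 0.468447
r2 = 0.450000 − 0.468447·(-0.700000)/(1.163960) = 0.731722;  |Δ| = 0.281722
F(0.731722) = 0.041572
r3 = 0.731722 − 0.041572·(0.281722)/(-0.426875) = 0.759158;  |Δ| = 0.027436
F(0.759158) = -0.003376
r4 = 0.759158 − (-0.003376)·(0.027436)/(-0.044948) = 0.757097;  |Δ| = 0.002061
F(0.757097) = 0.000019
r5 = 0.757097 − 0.000019·(-0.002061)/(0.003395) = 0.757109;  |Δ| = 0.000012
|r5 − r4| = 0.000012 < 10^{-3}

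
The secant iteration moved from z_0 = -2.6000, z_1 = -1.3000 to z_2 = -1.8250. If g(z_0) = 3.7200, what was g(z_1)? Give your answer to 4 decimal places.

The secant line through (-2.6000, 3.7200) and (-1.3000, g(z_1)) crosses zero at z_2 = -1.8250.
So (-2.6000, 3.7200), (-1.3000, g(z_1)), (-1.8250, 0) are collinear:
g(z_1) = 3.7200 · (-1.3000 − (-1.8250)) / (-2.6000 − (-1.8250)) = 3.7200 · (0.525000)/(-0.775000) = -2.520000

-2.5200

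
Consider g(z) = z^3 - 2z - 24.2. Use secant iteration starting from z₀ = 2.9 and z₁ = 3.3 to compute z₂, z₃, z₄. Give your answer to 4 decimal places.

3.1088, 3.1217, 3.1225

g(2.9) = -5.611000, g(3.3) = 5.137000
z₂ = 3.300000 − 5.137000·(3.300000 − 2.900000) / (5.137000 − (-5.611000)) = 3.300000 − (2.054800)/(10.748000) = 3.108820
g(3.108820) = -0.371629
z₃ = 3.108820 − (-0.371629)·(3.108820 − 3.300000) / (-0.371629 − 5.137000) = 3.108820 − (0.071048)/(-5.508629) = 3.121718
g(3.121718) = -0.021915
z₄ = 3.121718 − (-0.021915)·(3.121718 − 3.108820) / (-0.021915 − (-0.371629)) = 3.121718 − (-0.000283)/(0.349714) = 3.122526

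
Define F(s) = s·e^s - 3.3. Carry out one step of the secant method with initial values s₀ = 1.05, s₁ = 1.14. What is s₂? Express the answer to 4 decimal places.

1.0978

F(1.05) = -0.299466, F(1.14) = 0.264516
s₂ = 1.140000 − 0.264516·(1.140000 − 1.050000) / (0.264516 − (-0.299466)) = 1.140000 − (0.023806)/(0.563982) = 1.097789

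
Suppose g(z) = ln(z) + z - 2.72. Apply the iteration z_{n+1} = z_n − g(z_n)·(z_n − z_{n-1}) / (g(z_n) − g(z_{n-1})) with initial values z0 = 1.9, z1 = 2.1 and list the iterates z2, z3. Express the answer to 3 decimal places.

2.019, 2.018

g(1.9) = -0.17815, g(2.1) = 0.12194
z2 = 2.10000 − 0.12194·(2.10000 − 1.90000) / (0.12194 − (-0.17815)) = 2.10000 − (0.02439)/(0.30008) = 2.01873
g(2.01873) = 0.00120
z3 = 2.01873 − 0.00120·(2.01873 − 2.10000) / (0.00120 − 0.12194) = 2.01873 − (-0.00010)/(-0.12074) = 2.01792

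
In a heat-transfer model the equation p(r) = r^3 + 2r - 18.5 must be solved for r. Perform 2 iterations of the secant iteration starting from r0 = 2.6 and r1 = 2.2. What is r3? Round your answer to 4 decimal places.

2.3947

p(2.6) = 4.276000, p(2.2) = -3.452000
r2 = 2.200000 − (-3.452000)·(2.200000 − 2.600000) / (-3.452000 − 4.276000) = 2.200000 − (1.380800)/(-7.728000) = 2.378675
p(2.378675) = -0.283882
r3 = 2.378675 − (-0.283882)·(2.378675 − 2.200000) / (-0.283882 − (-3.452000)) = 2.378675 − (-0.050723)/(3.168118) = 2.394685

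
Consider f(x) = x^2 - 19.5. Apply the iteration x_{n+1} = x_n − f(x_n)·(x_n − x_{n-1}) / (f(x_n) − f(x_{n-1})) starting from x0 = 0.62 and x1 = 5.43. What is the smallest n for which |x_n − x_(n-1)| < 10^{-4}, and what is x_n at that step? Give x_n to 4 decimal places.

f(0.62) = -19.115600, f(5.43) = 9.984900
x2 = 5.430000 − 9.984900·(4.810000)/(29.100500) = 3.779603;  |Δ| = 1.650397
f(3.779603) = -5.214599
x3 = 3.779603 − (-5.214599)·(-1.650397)/(-15.199499) = 4.345816;  |Δ| = 0.566213
f(4.345816) = -0.613879
x4 = 4.345816 − (-0.613879)·(0.566213)/(4.600720) = 4.421367;  |Δ| = 0.075550
f(4.421367) = 0.048486
x5 = 4.421367 − 0.048486·(0.075550)/(0.662365) = 4.415837;  |Δ| = 0.005530
f(4.415837) = -0.000387
x6 = 4.415837 − (-0.000387)·(-0.005530)/(-0.048873) = 4.415880;  |Δ| = 0.000044
|x6 − x5| = 0.000044 < 10^{-4}

n = 6, x_n = 4.4159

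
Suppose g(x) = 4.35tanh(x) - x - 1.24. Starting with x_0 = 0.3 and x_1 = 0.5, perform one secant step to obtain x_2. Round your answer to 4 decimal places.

0.4005

g(0.3) = -0.272790, g(0.5) = 0.270210
x_2 = 0.500000 − 0.270210·(0.500000 − 0.300000) / (0.270210 − (-0.272790)) = 0.500000 − (0.054042)/(0.543000) = 0.400475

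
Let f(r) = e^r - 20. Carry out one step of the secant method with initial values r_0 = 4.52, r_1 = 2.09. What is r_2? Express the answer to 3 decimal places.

f(4.52) = 71.83560, f(2.09) = -11.91508
r_2 = 2.09000 − (-11.91508)·(2.09000 − 4.52000) / (-11.91508 − 71.83560) = 2.09000 − (28.95366)/(-83.75068) = 2.43571

2.436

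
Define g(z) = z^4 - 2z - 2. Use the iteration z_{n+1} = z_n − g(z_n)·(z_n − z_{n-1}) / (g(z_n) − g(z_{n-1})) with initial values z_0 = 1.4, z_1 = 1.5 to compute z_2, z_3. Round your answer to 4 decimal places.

1.4939, 1.4945

g(1.4) = -0.958400, g(1.5) = 0.062500
z_2 = 1.500000 − 0.062500·(1.500000 − 1.400000) / (0.062500 − (-0.958400)) = 1.500000 − (0.006250)/(1.020900) = 1.493878
g(1.493878) = -0.007399
z_3 = 1.493878 − (-0.007399)·(1.493878 − 1.500000) / (-0.007399 − 0.062500) = 1.493878 − (0.000045)/(-0.069899) = 1.494526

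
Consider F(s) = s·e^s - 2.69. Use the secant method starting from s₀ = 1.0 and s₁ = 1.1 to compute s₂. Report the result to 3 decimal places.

F(1.0) = 0.02828, F(1.1) = 0.61458
s₂ = 1.10000 − 0.61458·(1.10000 − 1.00000) / (0.61458 − 0.02828) = 1.10000 − (0.06146)/(0.58630) = 0.99518

0.995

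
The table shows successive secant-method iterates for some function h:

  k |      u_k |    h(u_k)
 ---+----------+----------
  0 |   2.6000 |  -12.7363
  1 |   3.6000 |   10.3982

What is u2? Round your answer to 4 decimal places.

3.1505

u2 = 3.6000 − 10.3982·(3.6000 − 2.6000) / (10.3982 − (-12.7363))
   = 3.6000 − (10.398200)/(23.134500) = 3.150533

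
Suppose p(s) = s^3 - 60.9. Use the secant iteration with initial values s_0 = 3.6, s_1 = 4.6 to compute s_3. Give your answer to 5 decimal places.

p(3.6) = -14.2440000, p(4.6) = 36.4360000
s_2 = 4.6000000 − 36.4360000·(4.6000000 − 3.6000000) / (36.4360000 − (-14.2440000)) = 4.6000000 − (36.4360000)/(50.6800000) = 3.8810576
p(3.8810576) = -2.4411496
s_3 = 3.8810576 − (-2.4411496)·(3.8810576 − 4.6000000) / (-2.4411496 − 36.4360000) = 3.8810576 − (1.7550459)/(-38.8771496) = 3.9262010

3.92620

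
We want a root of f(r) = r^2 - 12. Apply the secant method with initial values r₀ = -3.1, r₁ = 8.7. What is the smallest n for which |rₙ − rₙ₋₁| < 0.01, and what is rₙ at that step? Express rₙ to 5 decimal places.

n = 7, rₙ = -3.46414

f(-3.1) = -2.3900000, f(8.7) = 63.6900000
r₂ = 8.7000000 − 63.6900000·(11.8000000)/(66.0800000) = -2.6732143;  |Δ| = 11.3732143
f(-2.6732143) = -4.8539254
r₃ = -2.6732143 − (-4.8539254)·(-11.3732143)/(-68.5439254) = -1.8678222;  |Δ| = 0.8053921
f(-1.8678222) = -8.5112401
r₄ = -1.8678222 − (-8.5112401)·(0.8053921)/(-3.6573148) = -3.7421168;  |Δ| = 1.8742946
f(-3.7421168) = 2.0034382
r₅ = -3.7421168 − 2.0034382·(-1.8742946)/(10.5146784) = -3.3849938;  |Δ| = 0.3571230
f(-3.3849938) = -0.5418169
r₆ = -3.3849938 − (-0.5418169)·(0.3571230)/(-2.5452551) = -3.4610158;  |Δ| = 0.0760220
f(-3.4610158) = -0.0213698
r₇ = -3.4610158 − (-0.0213698)·(-0.0760220)/(0.5204470) = -3.4641373;  |Δ| = 0.0031215
|r₇ − r₆| = 0.0031215 < 0.01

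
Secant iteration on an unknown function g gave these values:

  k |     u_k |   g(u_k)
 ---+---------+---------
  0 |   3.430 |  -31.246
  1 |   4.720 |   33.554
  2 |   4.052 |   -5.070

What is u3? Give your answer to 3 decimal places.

4.140

u3 = 4.052 − (-5.070)·(4.052 − 4.720) / (-5.070 − 33.554)
   = 4.052 − (3.38676)/(-38.62400) = 4.13969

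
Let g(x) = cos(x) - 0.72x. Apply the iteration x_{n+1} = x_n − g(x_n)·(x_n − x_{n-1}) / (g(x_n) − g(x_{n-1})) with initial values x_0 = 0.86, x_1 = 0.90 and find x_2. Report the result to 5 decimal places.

g(0.86) = 0.0332375, g(0.90) = -0.0263900
x_2 = 0.9000000 − (-0.0263900)·(0.9000000 − 0.8600000) / (-0.0263900 − 0.0332375) = 0.9000000 − (-0.0010556)/(-0.0596275) = 0.8822967

0.88230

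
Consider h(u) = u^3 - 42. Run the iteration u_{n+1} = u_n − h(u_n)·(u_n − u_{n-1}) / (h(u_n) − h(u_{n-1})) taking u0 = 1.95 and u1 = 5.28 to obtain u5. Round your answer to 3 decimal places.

h(1.95) = -34.58512, h(5.28) = 105.19795
u2 = 5.28000 − 105.19795·(5.28000 − 1.95000) / (105.19795 − (-34.58512)) = 5.28000 − (350.30918)/(139.78308) = 2.77391
h(2.77391) = -20.65597
u3 = 2.77391 − (-20.65597)·(2.77391 − 5.28000) / (-20.65597 − 105.19795) = 2.77391 − (51.76575)/(-125.85392) = 3.18522
h(3.18522) = -9.68381
u4 = 3.18522 − (-9.68381)·(3.18522 − 2.77391) / (-9.68381 − (-20.65597)) = 3.18522 − (-3.98311)/(10.97217) = 3.54824
h(3.54824) = 2.67251
u5 = 3.54824 − 2.67251·(3.54824 − 3.18522) / (2.67251 − (-9.68381)) = 3.54824 − (0.97017)/(12.35631) = 3.46973

3.470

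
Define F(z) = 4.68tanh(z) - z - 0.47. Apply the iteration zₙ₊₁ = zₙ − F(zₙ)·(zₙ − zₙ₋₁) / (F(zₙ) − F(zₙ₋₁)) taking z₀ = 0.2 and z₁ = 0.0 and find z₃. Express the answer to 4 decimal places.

0.1286

F(0.2) = 0.253716, F(0.0) = -0.470000
z₂ = 0.000000 − (-0.470000)·(0.000000 − 0.200000) / (-0.470000 − 0.253716) = 0.000000 − (0.094000)/(-0.723716) = 0.129885
F(0.129885) = 0.004582
z₃ = 0.129885 − 0.004582·(0.129885 − 0.000000) / (0.004582 − (-0.470000)) = 0.129885 − (0.000595)/(0.474582) = 0.128631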